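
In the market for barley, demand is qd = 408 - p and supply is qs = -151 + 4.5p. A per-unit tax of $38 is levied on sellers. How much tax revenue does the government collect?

Pre-tax equilibrium: p* = 1118/11, q* = 3370/11.
Tax on sellers shifts supply to qs = -151 + 4.5(p − 38) = -322 + 4.5p.
408 - p = -322 + 4.5p gives buyer price pb = 1460/11; sellers receive ps = 1460/11 − 38 = 1042/11.
New quantity: q = 408 − 1(1460/11) = 3028/11.
Revenue = 38 × 3028/11 = 115064/11.

Tax revenue = 115064/11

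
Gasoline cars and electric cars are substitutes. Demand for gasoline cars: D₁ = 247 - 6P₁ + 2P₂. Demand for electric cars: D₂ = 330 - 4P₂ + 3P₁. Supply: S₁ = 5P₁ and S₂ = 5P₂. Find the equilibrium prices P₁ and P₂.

Market 1: 247 - 6P₁ + 2P₂ = 5P₁ → 11P₁ - 2P₂ = 247.
Market 2: 9P₂ - 3P₁ = 330.
Eliminating P₂: 9×(1) + 2×(2) gives 93P₁ = 2883, so P₁ = 31.
Back-substitute into (2): P₂ = (330 + 3×31) / 9 = 47.

P₁ = 31, P₂ = 47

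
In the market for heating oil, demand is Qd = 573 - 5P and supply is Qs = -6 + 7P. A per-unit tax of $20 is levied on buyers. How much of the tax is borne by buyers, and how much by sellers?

Pre-tax equilibrium: P* = 48.25, Q* = 331.75.
Tax on buyers shifts demand to Qd = 573 − 5(P + 20) = 473 - 5P.
473 - 5P = -6 + 7P gives seller price Ps = 479/12; buyers pay Pb = 479/12 + 20 = 719/12.
New quantity: Q = 573 − 5(719/12) = 3281/12.
Buyer burden = 719/12 − 48.25 = 35/3; seller burden = 48.25 − 479/12 = 25/3.

Buyers bear 35/3, sellers bear 25/3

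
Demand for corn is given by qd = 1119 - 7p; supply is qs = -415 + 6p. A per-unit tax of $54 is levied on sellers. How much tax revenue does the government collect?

Pre-tax equilibrium: p* = 118, q* = 293.
Tax on sellers shifts supply to qs = -415 + 6(p − 54) = -739 + 6p.
1119 - 7p = -739 + 6p gives buyer price pb = 1858/13; sellers receive ps = 1858/13 − 54 = 1156/13.
New quantity: q = 1119 − 7(1858/13) = 1541/13.
Revenue = 54 × 1541/13 = 83214/13.

Tax revenue = 83214/13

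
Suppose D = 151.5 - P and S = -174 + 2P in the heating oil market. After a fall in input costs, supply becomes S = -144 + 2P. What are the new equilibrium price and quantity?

P' = 98.5, Q' = 53

Original equilibrium: P* = 108.5, Q* = 43.
New equilibrium: 151.5 - P = -144 + 2P, so 295.5 = 3P and P' = 98.5; Q' = 151.5 − 1(98.5) = 53.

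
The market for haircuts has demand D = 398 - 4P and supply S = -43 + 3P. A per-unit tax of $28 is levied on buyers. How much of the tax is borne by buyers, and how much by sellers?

Buyers bear $12, sellers bear $16

Pre-tax equilibrium: P* = 63, Q* = 146.
Tax on buyers shifts demand to D = 398 − 4(P + 28) = 286 - 4P.
286 - 4P = -43 + 3P gives seller price Ps = 47; buyers pay Pb = 47 + 28 = 75.
New quantity: Q = 398 − 4(75) = 98.
Buyer burden = 75 − 63 = 12; seller burden = 63 − 47 = 16.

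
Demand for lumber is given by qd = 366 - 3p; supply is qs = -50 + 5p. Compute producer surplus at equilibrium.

Equilibrium: 366 - 3p = -50 + 5p gives p* = 52, q* = 210.
Supply starts at p = 10 (where qs = 0).
PS = ½(52 − 10)(210) = 4410.

Producer surplus = 4410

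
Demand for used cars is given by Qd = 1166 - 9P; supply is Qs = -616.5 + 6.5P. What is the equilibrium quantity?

Q* = 131

Set Qd = Qs: 1166 - 9P = -616.5 + 6.5P.
1782.5 = 15.5P, so P* = 115.
Q* = 1166 − 9(115) = 131.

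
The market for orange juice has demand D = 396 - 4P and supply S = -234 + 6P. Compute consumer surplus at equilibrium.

Consumer surplus = 2592

Equilibrium: 396 - 4P = -234 + 6P gives P* = 63, Q* = 144.
Demand choke price (D = 0): P = 99.
CS = ½(99 − 63)(144) = 2592.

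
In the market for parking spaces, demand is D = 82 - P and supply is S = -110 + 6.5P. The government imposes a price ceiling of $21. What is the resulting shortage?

Equilibrium price would be P* = 25.6, so the ceiling at 21 binds.
At P = 21: D = 82 − 1(21) = 61, S = -110 + 6.5(21) = 26.5.
Shortage = 61 − 26.5 = 34.5.

Shortage = 34.5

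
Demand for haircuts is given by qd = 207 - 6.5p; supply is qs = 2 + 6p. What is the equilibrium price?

Set qd = qs: 207 - 6.5p = 2 + 6p.
205 = 12.5p, so p* = 16.4.
q* = 207 − 6.5(16.4) = 100.4.

p* = 16.4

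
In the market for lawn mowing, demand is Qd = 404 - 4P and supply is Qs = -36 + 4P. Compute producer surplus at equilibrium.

Equilibrium: 404 - 4P = -36 + 4P gives P* = 55, Q* = 184.
Supply starts at P = 9 (where Qs = 0).
PS = ½(55 − 9)(184) = 4232.

Producer surplus = 4232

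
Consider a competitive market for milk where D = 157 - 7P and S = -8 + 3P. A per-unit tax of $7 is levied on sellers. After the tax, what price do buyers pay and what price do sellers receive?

Buyers pay $18.6, sellers receive $11.6

Pre-tax equilibrium: P* = 16.5, Q* = 41.5.
Tax on sellers shifts supply to S = -8 + 3(P − 7) = -29 + 3P.
157 - 7P = -29 + 3P gives buyer price Pb = 18.6; sellers receive Ps = 18.6 − 7 = 11.6.
New quantity: Q = 157 − 7(18.6) = 26.8.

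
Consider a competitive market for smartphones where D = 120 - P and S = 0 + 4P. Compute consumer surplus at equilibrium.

Equilibrium: 120 - P = 0 + 4P gives P* = 24, Q* = 96.
Demand choke price (D = 0): P = 120.
CS = ½(120 − 24)(96) = 4608.

Consumer surplus = 4608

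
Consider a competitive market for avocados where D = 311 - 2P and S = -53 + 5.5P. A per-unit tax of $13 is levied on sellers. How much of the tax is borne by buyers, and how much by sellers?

Pre-tax equilibrium: P* = 728/15, Q* = 3209/15.
Tax on sellers shifts supply to S = -53 + 5.5(P − 13) = -124.5 + 5.5P.
311 - 2P = -124.5 + 5.5P gives buyer price Pb = 871/15; sellers receive Ps = 871/15 − 13 = 676/15.
New quantity: Q = 311 − 2(871/15) = 2923/15.
Buyer burden = 871/15 − 728/15 = 143/15; seller burden = 728/15 − 676/15 = 52/15.

Buyers bear 143/15, sellers bear 52/15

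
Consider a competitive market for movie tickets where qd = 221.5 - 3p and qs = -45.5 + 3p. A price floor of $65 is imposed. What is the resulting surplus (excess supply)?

Equilibrium price would be p* = 44.5, so the floor at 65 binds.
At p = 65: qd = 26.5, qs = 149.5.
Surplus = 149.5 − 26.5 = 123.

Surplus = 123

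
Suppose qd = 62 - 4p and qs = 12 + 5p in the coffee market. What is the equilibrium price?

p* = 50/9

Set qd = qs: 62 - 4p = 12 + 5p.
50 = 9p, so p* = 50/9.
q* = 62 − 4(50/9) = 358/9.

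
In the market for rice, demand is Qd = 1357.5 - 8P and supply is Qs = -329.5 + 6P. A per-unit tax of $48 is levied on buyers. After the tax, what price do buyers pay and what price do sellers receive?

Pre-tax equilibrium: P* = 120.5, Q* = 393.5.
Tax on buyers shifts demand to Qd = 1357.5 − 8(P + 48) = 973.5 - 8P.
973.5 - 8P = -329.5 + 6P gives seller price Ps = 1303/14; buyers pay Pb = 1303/14 + 48 = 1975/14.
New quantity: Q = 1357.5 − 8(1975/14) = 3205/14.

Buyers pay 1975/14, sellers receive 1303/14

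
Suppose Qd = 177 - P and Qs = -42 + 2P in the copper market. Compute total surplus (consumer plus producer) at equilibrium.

Equilibrium: 177 - P = -42 + 2P gives P* = 73, Q* = 104.
Demand choke price: P = 177; supply starts at P = 21.
CS = ½(177 − 73)(104) = 5408; PS = ½(73 − 21)(104) = 2704.

Total surplus = 8112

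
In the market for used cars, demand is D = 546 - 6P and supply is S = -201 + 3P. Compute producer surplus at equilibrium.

Producer surplus = 384

Equilibrium: 546 - 6P = -201 + 3P gives P* = 83, Q* = 48.
Supply starts at P = 67 (where S = 0).
PS = ½(83 − 67)(48) = 384.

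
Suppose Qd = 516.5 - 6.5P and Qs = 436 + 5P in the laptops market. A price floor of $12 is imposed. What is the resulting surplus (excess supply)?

Surplus = 57.5

Equilibrium price would be P* = 7, so the floor at 12 binds.
At P = 12: Qd = 438.5, Qs = 496.
Surplus = 496 − 438.5 = 57.5.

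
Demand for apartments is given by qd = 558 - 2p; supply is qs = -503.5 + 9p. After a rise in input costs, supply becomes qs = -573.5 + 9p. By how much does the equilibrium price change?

Original equilibrium: p* = 96.5, q* = 365.
New equilibrium: 558 - 2p = -573.5 + 9p, so 1131.5 = 11p and p' = 2263/22; q' = 558 − 2(2263/22) = 3875/11.
Change in price: 2263/22 − 96.5 = 70/11.

Δp = 70/11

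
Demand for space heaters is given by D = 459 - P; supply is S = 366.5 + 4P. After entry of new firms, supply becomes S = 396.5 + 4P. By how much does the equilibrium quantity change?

Original equilibrium: P* = 18.5, Q* = 440.5.
New equilibrium: 459 - P = 396.5 + 4P, so 62.5 = 5P and P' = 12.5; Q' = 459 − 1(12.5) = 446.5.
Change in quantity: 446.5 − 440.5 = 6.

ΔQ = 6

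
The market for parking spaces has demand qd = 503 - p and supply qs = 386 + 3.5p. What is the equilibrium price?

Set qd = qs: 503 - p = 386 + 3.5p.
117 = 4.5p, so p* = 26.
q* = 503 − 1(26) = 477.

p* = 26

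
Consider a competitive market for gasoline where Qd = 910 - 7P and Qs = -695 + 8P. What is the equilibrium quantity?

Q* = 161

Set Qd = Qs: 910 - 7P = -695 + 8P.
1605 = 15P, so P* = 107.
Q* = 910 − 7(107) = 161.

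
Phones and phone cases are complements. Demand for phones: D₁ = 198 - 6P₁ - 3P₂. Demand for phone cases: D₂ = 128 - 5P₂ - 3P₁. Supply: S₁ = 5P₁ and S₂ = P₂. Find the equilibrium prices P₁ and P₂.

P₁ = 268/19, P₂ = 814/57

Market 1: 198 - 6P₁ - 3P₂ = 5P₁ → 11P₁ + 3P₂ = 198.
Market 2: 6P₂ + 3P₁ = 128.
Eliminating P₂: 6×(1) − 3×(2) gives 57P₁ = 804, so P₁ = 268/19.
Back-substitute into (2): P₂ = (128 − 3×268/19) / 6 = 814/57.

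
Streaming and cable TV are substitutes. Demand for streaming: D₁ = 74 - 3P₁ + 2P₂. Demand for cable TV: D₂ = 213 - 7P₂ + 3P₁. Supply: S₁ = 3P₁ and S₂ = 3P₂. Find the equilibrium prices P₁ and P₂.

P₁ = 583/27, P₂ = 250/9

Market 1: 74 - 3P₁ + 2P₂ = 3P₁ → 6P₁ - 2P₂ = 74.
Market 2: 10P₂ - 3P₁ = 213.
Eliminating P₂: 10×(1) + 2×(2) gives 54P₁ = 1166, so P₁ = 583/27.
Back-substitute into (2): P₂ = (213 + 3×583/27) / 10 = 250/9.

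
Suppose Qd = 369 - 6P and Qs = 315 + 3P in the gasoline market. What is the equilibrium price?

Set Qd = Qs: 369 - 6P = 315 + 3P.
54 = 9P, so P* = 6.
Q* = 369 − 6(6) = 333.

P* = 6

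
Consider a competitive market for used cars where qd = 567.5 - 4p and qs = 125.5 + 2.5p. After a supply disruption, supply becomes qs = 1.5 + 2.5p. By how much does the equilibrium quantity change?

Δq = -992/13

Original equilibrium: p* = 68, q* = 295.5.
New equilibrium: 567.5 - 4p = 1.5 + 2.5p, so 566 = 6.5p and p' = 1132/13; q' = 567.5 − 4(1132/13) = 5699/26.
Change in quantity: 5699/26 − 295.5 = -992/13.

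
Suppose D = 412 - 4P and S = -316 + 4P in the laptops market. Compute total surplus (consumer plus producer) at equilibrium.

Total surplus = 576

Equilibrium: 412 - 4P = -316 + 4P gives P* = 91, Q* = 48.
Demand choke price: P = 103; supply starts at P = 79.
CS = ½(103 − 91)(48) = 288; PS = ½(91 − 79)(48) = 288.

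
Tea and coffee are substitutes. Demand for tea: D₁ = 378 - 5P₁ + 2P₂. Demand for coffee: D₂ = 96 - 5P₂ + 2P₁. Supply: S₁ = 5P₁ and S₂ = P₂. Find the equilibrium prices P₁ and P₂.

Market 1: 378 - 5P₁ + 2P₂ = 5P₁ → 10P₁ - 2P₂ = 378.
Market 2: 6P₂ - 2P₁ = 96.
Eliminating P₂: 6×(1) + 2×(2) gives 56P₁ = 2460, so P₁ = 615/14.
Back-substitute into (2): P₂ = (96 + 2×615/14) / 6 = 429/14.

P₁ = 615/14, P₂ = 429/14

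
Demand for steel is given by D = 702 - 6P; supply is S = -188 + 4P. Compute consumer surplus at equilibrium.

Equilibrium: 702 - 6P = -188 + 4P gives P* = 89, Q* = 168.
Demand choke price (D = 0): P = 117.
CS = ½(117 − 89)(168) = 2352.

Consumer surplus = 2352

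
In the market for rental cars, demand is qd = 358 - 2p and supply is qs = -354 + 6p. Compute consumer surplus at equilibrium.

Consumer surplus = 8100

Equilibrium: 358 - 2p = -354 + 6p gives p* = 89, q* = 180.
Demand choke price (qd = 0): p = 179.
CS = ½(179 − 89)(180) = 8100.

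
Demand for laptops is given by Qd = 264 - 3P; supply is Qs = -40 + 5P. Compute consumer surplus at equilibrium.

Equilibrium: 264 - 3P = -40 + 5P gives P* = 38, Q* = 150.
Demand choke price (Qd = 0): P = 88.
CS = ½(88 − 38)(150) = 3750.

Consumer surplus = 3750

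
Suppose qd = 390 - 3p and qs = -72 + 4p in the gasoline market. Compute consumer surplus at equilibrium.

Equilibrium: 390 - 3p = -72 + 4p gives p* = 66, q* = 192.
Demand choke price (qd = 0): p = 130.
CS = ½(130 − 66)(192) = 6144.

Consumer surplus = 6144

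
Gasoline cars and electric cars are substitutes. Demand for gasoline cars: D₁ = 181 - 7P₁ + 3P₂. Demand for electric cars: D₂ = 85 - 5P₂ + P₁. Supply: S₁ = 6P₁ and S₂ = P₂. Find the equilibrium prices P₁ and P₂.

P₁ = 17.88, P₂ = 1286/75

Market 1: 181 - 7P₁ + 3P₂ = 6P₁ → 13P₁ - 3P₂ = 181.
Market 2: 6P₂ - P₁ = 85.
Eliminating P₂: 6×(1) + 3×(2) gives 75P₁ = 1341, so P₁ = 17.88.
Back-substitute into (2): P₂ = (85 + 1×17.88) / 6 = 1286/75.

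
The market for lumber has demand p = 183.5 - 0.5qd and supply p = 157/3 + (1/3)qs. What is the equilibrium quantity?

Set the two price expressions equal: 183.5 - 0.5q = 157/3 + (1/3)q.
787/6 = (5/6)q, so q* = 157.4.
p* = 183.5 − (0.5)(157.4) = 104.8.

q* = 157.4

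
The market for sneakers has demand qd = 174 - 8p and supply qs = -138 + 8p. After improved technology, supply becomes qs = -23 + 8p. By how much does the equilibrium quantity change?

Δq = 57.5

Original equilibrium: p* = 19.5, q* = 18.
New equilibrium: 174 - 8p = -23 + 8p, so 197 = 16p and p' = 12.3125; q' = 174 − 8(12.3125) = 75.5.
Change in quantity: 75.5 − 18 = 57.5.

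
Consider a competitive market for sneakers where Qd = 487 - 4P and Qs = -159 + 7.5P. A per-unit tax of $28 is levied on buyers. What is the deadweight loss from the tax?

Pre-tax equilibrium: P* = 1292/23, Q* = 6033/23.
Tax on buyers shifts demand to Qd = 487 − 4(P + 28) = 375 - 4P.
375 - 4P = -159 + 7.5P gives seller price Ps = 1068/23; buyers pay Pb = 1068/23 + 28 = 1712/23.
New quantity: Q = 487 − 4(1712/23) = 4353/23.
DWL = ½ × 28 × (6033/23 − 4353/23) = 23520/23.

Deadweight loss = 23520/23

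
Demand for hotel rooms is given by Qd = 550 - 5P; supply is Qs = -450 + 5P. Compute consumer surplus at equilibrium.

Equilibrium: 550 - 5P = -450 + 5P gives P* = 100, Q* = 50.
Demand choke price (Qd = 0): P = 110.
CS = ½(110 − 100)(50) = 250.

Consumer surplus = 250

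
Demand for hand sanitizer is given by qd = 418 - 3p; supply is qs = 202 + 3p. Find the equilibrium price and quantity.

Set qd = qs: 418 - 3p = 202 + 3p.
216 = 6p, so p* = 36.
q* = 418 − 3(36) = 310.

p* = 36, q* = 310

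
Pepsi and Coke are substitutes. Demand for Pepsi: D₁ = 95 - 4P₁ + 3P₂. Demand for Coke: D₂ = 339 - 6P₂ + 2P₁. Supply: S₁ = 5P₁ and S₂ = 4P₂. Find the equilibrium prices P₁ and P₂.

Market 1: 95 - 4P₁ + 3P₂ = 5P₁ → 9P₁ - 3P₂ = 95.
Market 2: 10P₂ - 2P₁ = 339.
Eliminating P₂: 10×(1) + 3×(2) gives 84P₁ = 1967, so P₁ = 281/12.
Back-substitute into (2): P₂ = (339 + 2×281/12) / 10 = 463/12.

P₁ = 281/12, P₂ = 463/12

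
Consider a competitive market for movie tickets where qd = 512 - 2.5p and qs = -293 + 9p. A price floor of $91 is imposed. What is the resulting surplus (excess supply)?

Equilibrium price would be p* = 70, so the floor at 91 binds.
At p = 91: qd = 284.5, qs = 526.
Surplus = 526 − 284.5 = 241.5.

Surplus = 241.5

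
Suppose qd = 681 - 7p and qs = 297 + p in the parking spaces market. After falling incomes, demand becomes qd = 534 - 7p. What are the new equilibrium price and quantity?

Original equilibrium: p* = 48, q* = 345.
New equilibrium: 534 - 7p = 297 + p, so 237 = 8p and p' = 29.625; q' = 534 − 7(29.625) = 326.625.

p' = 29.625, q' = 326.625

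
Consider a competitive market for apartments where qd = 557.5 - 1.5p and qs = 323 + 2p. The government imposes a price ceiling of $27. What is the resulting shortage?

Equilibrium price would be p* = 67, so the ceiling at 27 binds.
At p = 27: qd = 557.5 − 1.5(27) = 517, qs = 323 + 2(27) = 377.
Shortage = 517 − 377 = 140.

Shortage = 140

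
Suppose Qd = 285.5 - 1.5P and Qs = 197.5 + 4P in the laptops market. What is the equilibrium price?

Set Qd = Qs: 285.5 - 1.5P = 197.5 + 4P.
88 = 5.5P, so P* = 16.
Q* = 285.5 − 1.5(16) = 261.5.

P* = 16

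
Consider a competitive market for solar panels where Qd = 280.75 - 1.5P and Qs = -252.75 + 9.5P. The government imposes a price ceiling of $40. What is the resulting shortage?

Equilibrium price would be P* = 48.5, so the ceiling at 40 binds.
At P = 40: Qd = 280.75 − 1.5(40) = 220.75, Qs = -252.75 + 9.5(40) = 127.25.
Shortage = 220.75 − 127.25 = 93.5.

Shortage = 93.5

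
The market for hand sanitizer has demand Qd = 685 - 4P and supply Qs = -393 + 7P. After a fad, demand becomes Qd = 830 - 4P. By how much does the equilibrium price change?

Original equilibrium: P* = 98, Q* = 293.
New equilibrium: 830 - 4P = -393 + 7P, so 1223 = 11P and P' = 1223/11; Q' = 830 − 4(1223/11) = 4238/11.
Change in price: 1223/11 − 98 = 145/11.

ΔP = 145/11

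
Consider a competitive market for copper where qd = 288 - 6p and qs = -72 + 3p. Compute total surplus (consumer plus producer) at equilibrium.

Equilibrium: 288 - 6p = -72 + 3p gives p* = 40, q* = 48.
Demand choke price: p = 48; supply starts at p = 24.
CS = ½(48 − 40)(48) = 192; PS = ½(40 − 24)(48) = 384.

Total surplus = 576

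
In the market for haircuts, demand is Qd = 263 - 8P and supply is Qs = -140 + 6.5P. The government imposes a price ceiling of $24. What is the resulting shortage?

Equilibrium price would be P* = 806/29, so the ceiling at 24 binds.
At P = 24: Qd = 263 − 8(24) = 71, Qs = -140 + 6.5(24) = 16.
Shortage = 71 − 16 = 55.

Shortage = 55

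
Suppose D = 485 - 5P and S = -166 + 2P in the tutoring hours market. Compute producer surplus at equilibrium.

Producer surplus = 100

Equilibrium: 485 - 5P = -166 + 2P gives P* = 93, Q* = 20.
Supply starts at P = 83 (where S = 0).
PS = ½(93 − 83)(20) = 100.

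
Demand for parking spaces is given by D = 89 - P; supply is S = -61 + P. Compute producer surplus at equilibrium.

Producer surplus = 98

Equilibrium: 89 - P = -61 + P gives P* = 75, Q* = 14.
Supply starts at P = 61 (where S = 0).
PS = ½(75 − 61)(14) = 98.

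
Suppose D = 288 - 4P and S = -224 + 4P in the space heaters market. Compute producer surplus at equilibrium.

Equilibrium: 288 - 4P = -224 + 4P gives P* = 64, Q* = 32.
Supply starts at P = 56 (where S = 0).
PS = ½(64 − 56)(32) = 128.

Producer surplus = 128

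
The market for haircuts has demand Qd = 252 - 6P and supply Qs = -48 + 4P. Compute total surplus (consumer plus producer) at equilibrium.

Equilibrium: 252 - 6P = -48 + 4P gives P* = 30, Q* = 72.
Demand choke price: P = 42; supply starts at P = 12.
CS = ½(42 − 30)(72) = 432; PS = ½(30 − 12)(72) = 648.

Total surplus = 1080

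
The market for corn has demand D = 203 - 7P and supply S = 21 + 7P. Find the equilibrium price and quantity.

Set D = S: 203 - 7P = 21 + 7P.
182 = 14P, so P* = 13.
Q* = 203 − 7(13) = 112.

P* = 13, Q* = 112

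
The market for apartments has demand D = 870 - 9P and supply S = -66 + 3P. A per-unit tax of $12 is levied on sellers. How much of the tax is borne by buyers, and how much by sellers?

Pre-tax equilibrium: P* = 78, Q* = 168.
Tax on sellers shifts supply to S = -66 + 3(P − 12) = -102 + 3P.
870 - 9P = -102 + 3P gives buyer price Pb = 81; sellers receive Ps = 81 − 12 = 69.
New quantity: Q = 870 − 9(81) = 141.
Buyer burden = 81 − 78 = 3; seller burden = 78 − 69 = 9.

Buyers bear $3, sellers bear $9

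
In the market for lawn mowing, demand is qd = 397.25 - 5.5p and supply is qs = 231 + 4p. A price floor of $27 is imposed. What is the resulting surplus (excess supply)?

Equilibrium price would be p* = 17.5, so the floor at 27 binds.
At p = 27: qd = 248.75, qs = 339.
Surplus = 339 − 248.75 = 90.25.

Surplus = 90.25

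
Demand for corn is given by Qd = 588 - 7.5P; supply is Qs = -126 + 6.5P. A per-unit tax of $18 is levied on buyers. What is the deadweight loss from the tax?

Pre-tax equilibrium: P* = 51, Q* = 205.5.
Tax on buyers shifts demand to Qd = 588 − 7.5(P + 18) = 453 - 7.5P.
453 - 7.5P = -126 + 6.5P gives seller price Ps = 579/14; buyers pay Pb = 579/14 + 18 = 831/14.
New quantity: Q = 588 − 7.5(831/14) = 3999/28.
DWL = ½ × 18 × (205.5 − 3999/28) = 15795/28.

Deadweight loss = 15795/28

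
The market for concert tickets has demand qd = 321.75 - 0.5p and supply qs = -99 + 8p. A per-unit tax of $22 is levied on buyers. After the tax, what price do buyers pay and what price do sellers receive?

Pre-tax equilibrium: p* = 49.5, q* = 297.
Tax on buyers shifts demand to qd = 321.75 − 0.5(p + 22) = 310.75 - 0.5p.
310.75 - 0.5p = -99 + 8p gives seller price ps = 1639/34; buyers pay pb = 1639/34 + 22 = 2387/34.
New quantity: q = 321.75 − 0.5(2387/34) = 4873/17.

Buyers pay 2387/34, sellers receive 1639/34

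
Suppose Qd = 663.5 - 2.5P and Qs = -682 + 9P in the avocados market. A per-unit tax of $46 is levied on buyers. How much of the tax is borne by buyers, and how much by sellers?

Pre-tax equilibrium: P* = 117, Q* = 371.
Tax on buyers shifts demand to Qd = 663.5 − 2.5(P + 46) = 548.5 - 2.5P.
548.5 - 2.5P = -682 + 9P gives seller price Ps = 107; buyers pay Pb = 107 + 46 = 153.
New quantity: Q = 663.5 − 2.5(153) = 281.
Buyer burden = 153 − 117 = 36; seller burden = 117 − 107 = 10.

Buyers bear $36, sellers bear $10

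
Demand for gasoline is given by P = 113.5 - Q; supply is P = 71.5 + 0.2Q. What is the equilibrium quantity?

Q* = 35

Set the two price expressions equal: 113.5 - Q = 71.5 + 0.2Q.
42 = 1.2Q, so Q* = 35.
P* = 113.5 − (1)(35) = 78.5.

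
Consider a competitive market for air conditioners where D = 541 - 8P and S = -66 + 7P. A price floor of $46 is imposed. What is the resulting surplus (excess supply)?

Surplus = 83

Equilibrium price would be P* = 607/15, so the floor at 46 binds.
At P = 46: D = 173, S = 256.
Surplus = 256 − 173 = 83.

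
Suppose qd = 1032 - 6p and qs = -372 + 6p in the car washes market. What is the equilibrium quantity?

q* = 330

Set qd = qs: 1032 - 6p = -372 + 6p.
1404 = 12p, so p* = 117.
q* = 1032 − 6(117) = 330.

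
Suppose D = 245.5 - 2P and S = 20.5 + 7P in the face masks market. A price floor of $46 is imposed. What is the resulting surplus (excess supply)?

Equilibrium price would be P* = 25, so the floor at 46 binds.
At P = 46: D = 153.5, S = 342.5.
Surplus = 342.5 − 153.5 = 189.

Surplus = 189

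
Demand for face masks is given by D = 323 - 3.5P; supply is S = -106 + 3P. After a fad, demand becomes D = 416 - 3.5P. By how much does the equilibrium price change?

ΔP = 186/13

Original equilibrium: P* = 66, Q* = 92.
New equilibrium: 416 - 3.5P = -106 + 3P, so 522 = 6.5P and P' = 1044/13; Q' = 416 − 3.5(1044/13) = 1754/13.
Change in price: 1044/13 − 66 = 186/13.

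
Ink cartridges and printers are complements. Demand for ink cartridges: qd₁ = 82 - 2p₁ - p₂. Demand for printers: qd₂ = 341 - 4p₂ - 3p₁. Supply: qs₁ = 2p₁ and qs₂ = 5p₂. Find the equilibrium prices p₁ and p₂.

p₁ = 397/33, p₂ = 1118/33

Market 1: 82 - 2p₁ - p₂ = 2p₁ → 4p₁ + p₂ = 82.
Market 2: 9p₂ + 3p₁ = 341.
Eliminating p₂: 9×(1) − 1×(2) gives 33p₁ = 397, so p₁ = 397/33.
Back-substitute into (2): p₂ = (341 − 3×397/33) / 9 = 1118/33.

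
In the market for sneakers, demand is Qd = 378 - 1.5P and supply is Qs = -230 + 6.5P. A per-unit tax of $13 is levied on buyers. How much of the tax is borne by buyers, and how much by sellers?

Pre-tax equilibrium: P* = 76, Q* = 264.
Tax on buyers shifts demand to Qd = 378 − 1.5(P + 13) = 358.5 - 1.5P.
358.5 - 1.5P = -230 + 6.5P gives seller price Ps = 73.5625; buyers pay Pb = 73.5625 + 13 = 86.5625.
New quantity: Q = 378 − 1.5(86.5625) = 248.15625.
Buyer burden = 86.5625 − 76 = 10.5625; seller burden = 76 − 73.5625 = 2.4375.

Buyers bear $10.5625, sellers bear $2.4375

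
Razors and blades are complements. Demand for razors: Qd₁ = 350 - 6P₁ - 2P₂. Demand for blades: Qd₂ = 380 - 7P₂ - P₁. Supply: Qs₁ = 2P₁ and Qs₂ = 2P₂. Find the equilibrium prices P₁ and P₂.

Market 1: 350 - 6P₁ - 2P₂ = 2P₁ → 8P₁ + 2P₂ = 350.
Market 2: 9P₂ + P₁ = 380.
Eliminating P₂: 9×(1) − 2×(2) gives 70P₁ = 2390, so P₁ = 239/7.
Back-substitute into (2): P₂ = (380 − 1×239/7) / 9 = 269/7.

P₁ = 239/7, P₂ = 269/7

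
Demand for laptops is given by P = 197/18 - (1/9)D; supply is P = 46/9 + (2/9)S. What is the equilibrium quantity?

Q* = 17.5

Set the two price expressions equal: 197/18 - (1/9)Q = 46/9 + (2/9)Q.
35/6 = (1/3)Q, so Q* = 17.5.
P* = 197/18 − (1/9)(17.5) = 9.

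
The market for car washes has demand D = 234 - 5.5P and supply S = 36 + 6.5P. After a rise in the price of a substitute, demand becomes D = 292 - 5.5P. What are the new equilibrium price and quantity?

Original equilibrium: P* = 16.5, Q* = 143.25.
New equilibrium: 292 - 5.5P = 36 + 6.5P, so 256 = 12P and P' = 64/3; Q' = 292 − 5.5(64/3) = 524/3.

P' = 64/3, Q' = 524/3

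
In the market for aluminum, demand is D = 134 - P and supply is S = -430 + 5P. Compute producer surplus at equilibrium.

Equilibrium: 134 - P = -430 + 5P gives P* = 94, Q* = 40.
Supply starts at P = 86 (where S = 0).
PS = ½(94 − 86)(40) = 160.

Producer surplus = 160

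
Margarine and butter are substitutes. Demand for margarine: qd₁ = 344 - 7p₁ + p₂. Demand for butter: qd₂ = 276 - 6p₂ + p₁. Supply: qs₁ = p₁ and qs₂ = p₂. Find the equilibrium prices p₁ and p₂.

Market 1: 344 - 7p₁ + p₂ = p₁ → 8p₁ - p₂ = 344.
Market 2: 7p₂ - p₁ = 276.
Eliminating p₂: 7×(1) + 1×(2) gives 55p₁ = 2684, so p₁ = 48.8.
Back-substitute into (2): p₂ = (276 + 1×48.8) / 7 = 46.4.

p₁ = 48.8, p₂ = 46.4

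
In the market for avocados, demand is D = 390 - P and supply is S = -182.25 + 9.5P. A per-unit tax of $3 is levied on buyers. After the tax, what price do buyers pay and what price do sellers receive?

Pre-tax equilibrium: P* = 54.5, Q* = 335.5.
Tax on buyers shifts demand to D = 390 − 1(P + 3) = 387 - P.
387 - P = -182.25 + 9.5P gives seller price Ps = 759/14; buyers pay Pb = 759/14 + 3 = 801/14.
New quantity: Q = 390 − 1(801/14) = 4659/14.

Buyers pay 801/14, sellers receive 759/14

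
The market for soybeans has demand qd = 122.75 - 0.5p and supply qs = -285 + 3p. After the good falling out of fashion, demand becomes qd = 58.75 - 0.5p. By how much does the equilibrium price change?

Original equilibrium: p* = 116.5, q* = 64.5.
New equilibrium: 58.75 - 0.5p = -285 + 3p, so 343.75 = 3.5p and p' = 1375/14; q' = 58.75 − 0.5(1375/14) = 135/14.
Change in price: 1375/14 − 116.5 = -128/7.

Δp = -128/7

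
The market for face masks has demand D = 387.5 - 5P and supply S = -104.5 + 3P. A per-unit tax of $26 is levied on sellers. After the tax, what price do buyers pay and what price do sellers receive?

Buyers pay $71.25, sellers receive $45.25

Pre-tax equilibrium: P* = 61.5, Q* = 80.
Tax on sellers shifts supply to S = -104.5 + 3(P − 26) = -182.5 + 3P.
387.5 - 5P = -182.5 + 3P gives buyer price Pb = 71.25; sellers receive Ps = 71.25 − 26 = 45.25.
New quantity: Q = 387.5 − 5(71.25) = 31.25.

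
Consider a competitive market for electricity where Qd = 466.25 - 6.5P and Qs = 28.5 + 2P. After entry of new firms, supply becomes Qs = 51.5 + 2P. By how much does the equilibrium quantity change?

Original equilibrium: P* = 51.5, Q* = 131.5.
New equilibrium: 466.25 - 6.5P = 51.5 + 2P, so 414.75 = 8.5P and P' = 1659/34; Q' = 466.25 − 6.5(1659/34) = 5069/34.
Change in quantity: 5069/34 − 131.5 = 299/17.

ΔQ = 299/17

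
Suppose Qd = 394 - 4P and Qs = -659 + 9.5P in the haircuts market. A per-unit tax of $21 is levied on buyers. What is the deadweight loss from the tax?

Pre-tax equilibrium: P* = 78, Q* = 82.
Tax on buyers shifts demand to Qd = 394 − 4(P + 21) = 310 - 4P.
310 - 4P = -659 + 9.5P gives seller price Ps = 646/9; buyers pay Pb = 646/9 + 21 = 835/9.
New quantity: Q = 394 − 4(835/9) = 206/9.
DWL = ½ × 21 × (82 − 206/9) = 1862/3.

Deadweight loss = 1862/3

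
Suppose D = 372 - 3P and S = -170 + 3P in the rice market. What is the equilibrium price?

Set D = S: 372 - 3P = -170 + 3P.
542 = 6P, so P* = 271/3.
Q* = 372 − 3(271/3) = 101.

P* = 271/3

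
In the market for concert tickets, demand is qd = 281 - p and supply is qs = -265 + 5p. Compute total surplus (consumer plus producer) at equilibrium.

Total surplus = 21660

Equilibrium: 281 - p = -265 + 5p gives p* = 91, q* = 190.
Demand choke price: p = 281; supply starts at p = 53.
CS = ½(281 − 91)(190) = 18050; PS = ½(91 − 53)(190) = 3610.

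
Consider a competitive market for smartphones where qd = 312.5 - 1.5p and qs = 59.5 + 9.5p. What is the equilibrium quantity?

Set qd = qs: 312.5 - 1.5p = 59.5 + 9.5p.
253 = 11p, so p* = 23.
q* = 312.5 − 1.5(23) = 278.

q* = 278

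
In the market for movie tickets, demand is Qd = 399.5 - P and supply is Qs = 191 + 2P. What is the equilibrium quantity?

Set Qd = Qs: 399.5 - P = 191 + 2P.
208.5 = 3P, so P* = 69.5.
Q* = 399.5 − 1(69.5) = 330.

Q* = 330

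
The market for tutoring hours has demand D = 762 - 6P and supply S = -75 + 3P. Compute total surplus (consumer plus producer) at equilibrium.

Equilibrium: 762 - 6P = -75 + 3P gives P* = 93, Q* = 204.
Demand choke price: P = 127; supply starts at P = 25.
CS = ½(127 − 93)(204) = 3468; PS = ½(93 − 25)(204) = 6936.

Total surplus = 10404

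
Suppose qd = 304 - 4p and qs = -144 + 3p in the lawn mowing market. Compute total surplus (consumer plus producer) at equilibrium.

Total surplus = 672

Equilibrium: 304 - 4p = -144 + 3p gives p* = 64, q* = 48.
Demand choke price: p = 76; supply starts at p = 48.
CS = ½(76 − 64)(48) = 288; PS = ½(64 − 48)(48) = 384.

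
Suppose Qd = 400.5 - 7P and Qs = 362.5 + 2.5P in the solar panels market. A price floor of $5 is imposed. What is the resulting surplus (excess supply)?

Surplus = 9.5

Equilibrium price would be P* = 4, so the floor at 5 binds.
At P = 5: Qd = 365.5, Qs = 375.
Surplus = 375 − 365.5 = 9.5.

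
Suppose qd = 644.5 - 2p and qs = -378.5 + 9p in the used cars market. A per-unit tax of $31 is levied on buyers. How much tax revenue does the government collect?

Tax revenue = 278101/22

Pre-tax equilibrium: p* = 93, q* = 458.5.
Tax on buyers shifts demand to qd = 644.5 − 2(p + 31) = 582.5 - 2p.
582.5 - 2p = -378.5 + 9p gives seller price ps = 961/11; buyers pay pb = 961/11 + 31 = 1302/11.
New quantity: q = 644.5 − 2(1302/11) = 8971/22.
Revenue = 31 × 8971/22 = 278101/22.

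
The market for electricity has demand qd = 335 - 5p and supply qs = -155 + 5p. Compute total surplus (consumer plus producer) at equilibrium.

Total surplus = 1620

Equilibrium: 335 - 5p = -155 + 5p gives p* = 49, q* = 90.
Demand choke price: p = 67; supply starts at p = 31.
CS = ½(67 − 49)(90) = 810; PS = ½(49 − 31)(90) = 810.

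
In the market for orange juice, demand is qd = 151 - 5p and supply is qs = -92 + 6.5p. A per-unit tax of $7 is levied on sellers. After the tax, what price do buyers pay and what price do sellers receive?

Buyers pay 577/23, sellers receive 416/23

Pre-tax equilibrium: p* = 486/23, q* = 1043/23.
Tax on sellers shifts supply to qs = -92 + 6.5(p − 7) = -137.5 + 6.5p.
151 - 5p = -137.5 + 6.5p gives buyer price pb = 577/23; sellers receive ps = 577/23 − 7 = 416/23.
New quantity: q = 151 − 5(577/23) = 588/23.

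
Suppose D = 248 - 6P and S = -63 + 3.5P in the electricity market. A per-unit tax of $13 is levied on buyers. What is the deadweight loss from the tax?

Pre-tax equilibrium: P* = 622/19, Q* = 980/19.
Tax on buyers shifts demand to D = 248 − 6(P + 13) = 170 - 6P.
170 - 6P = -63 + 3.5P gives seller price Ps = 466/19; buyers pay Pb = 466/19 + 13 = 713/19.
New quantity: Q = 248 − 6(713/19) = 434/19.
DWL = ½ × 13 × (980/19 − 434/19) = 3549/19.

Deadweight loss = 3549/19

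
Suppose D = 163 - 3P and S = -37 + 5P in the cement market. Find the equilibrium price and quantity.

P* = 25, Q* = 88

Set D = S: 163 - 3P = -37 + 5P.
200 = 8P, so P* = 25.
Q* = 163 − 3(25) = 88.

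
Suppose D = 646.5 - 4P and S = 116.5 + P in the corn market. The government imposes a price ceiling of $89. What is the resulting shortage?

Shortage = 85

Equilibrium price would be P* = 106, so the ceiling at 89 binds.
At P = 89: D = 646.5 − 4(89) = 290.5, S = 116.5 + 1(89) = 205.5.
Shortage = 290.5 − 205.5 = 85.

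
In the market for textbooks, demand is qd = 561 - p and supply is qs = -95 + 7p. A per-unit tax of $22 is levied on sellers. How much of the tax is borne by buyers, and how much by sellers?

Buyers bear $19.25, sellers bear $2.75

Pre-tax equilibrium: p* = 82, q* = 479.
Tax on sellers shifts supply to qs = -95 + 7(p − 22) = -249 + 7p.
561 - p = -249 + 7p gives buyer price pb = 101.25; sellers receive ps = 101.25 − 22 = 79.25.
New quantity: q = 561 − 1(101.25) = 459.75.
Buyer burden = 101.25 − 82 = 19.25; seller burden = 82 − 79.25 = 2.75.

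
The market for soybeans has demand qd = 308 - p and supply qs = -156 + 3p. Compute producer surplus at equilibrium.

Producer surplus = 6144

Equilibrium: 308 - p = -156 + 3p gives p* = 116, q* = 192.
Supply starts at p = 52 (where qs = 0).
PS = ½(116 − 52)(192) = 6144.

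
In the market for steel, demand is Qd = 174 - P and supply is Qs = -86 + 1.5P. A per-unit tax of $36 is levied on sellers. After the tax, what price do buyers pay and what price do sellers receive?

Pre-tax equilibrium: P* = 104, Q* = 70.
Tax on sellers shifts supply to Qs = -86 + 1.5(P − 36) = -140 + 1.5P.
174 - P = -140 + 1.5P gives buyer price Pb = 125.6; sellers receive Ps = 125.6 − 36 = 89.6.
New quantity: Q = 174 − 1(125.6) = 48.4.

Buyers pay $125.6, sellers receive $89.6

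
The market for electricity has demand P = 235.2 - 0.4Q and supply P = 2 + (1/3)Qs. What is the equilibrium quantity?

Q* = 318

Set the two price expressions equal: 235.2 - 0.4Q = 2 + (1/3)Q.
233.2 = (11/15)Q, so Q* = 318.
P* = 235.2 − (0.4)(318) = 108.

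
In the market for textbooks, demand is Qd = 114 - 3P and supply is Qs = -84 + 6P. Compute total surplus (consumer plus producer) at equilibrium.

Equilibrium: 114 - 3P = -84 + 6P gives P* = 22, Q* = 48.
Demand choke price: P = 38; supply starts at P = 14.
CS = ½(38 − 22)(48) = 384; PS = ½(22 − 14)(48) = 192.

Total surplus = 576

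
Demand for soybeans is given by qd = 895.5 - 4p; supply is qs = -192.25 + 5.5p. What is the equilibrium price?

p* = 114.5

Set qd = qs: 895.5 - 4p = -192.25 + 5.5p.
1087.75 = 9.5p, so p* = 114.5.
q* = 895.5 − 4(114.5) = 437.5.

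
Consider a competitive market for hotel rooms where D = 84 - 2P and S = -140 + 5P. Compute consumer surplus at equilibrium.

Equilibrium: 84 - 2P = -140 + 5P gives P* = 32, Q* = 20.
Demand choke price (D = 0): P = 42.
CS = ½(42 − 32)(20) = 100.

Consumer surplus = 100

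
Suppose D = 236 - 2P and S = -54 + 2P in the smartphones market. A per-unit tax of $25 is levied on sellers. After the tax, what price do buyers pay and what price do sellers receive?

Pre-tax equilibrium: P* = 72.5, Q* = 91.
Tax on sellers shifts supply to S = -54 + 2(P − 25) = -104 + 2P.
236 - 2P = -104 + 2P gives buyer price Pb = 85; sellers receive Ps = 85 − 25 = 60.
New quantity: Q = 236 − 2(85) = 66.

Buyers pay $85, sellers receive $60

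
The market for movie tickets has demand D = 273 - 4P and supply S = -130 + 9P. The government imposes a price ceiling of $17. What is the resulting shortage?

Shortage = 182

Equilibrium price would be P* = 31, so the ceiling at 17 binds.
At P = 17: D = 273 − 4(17) = 205, S = -130 + 9(17) = 23.
Shortage = 205 − 23 = 182.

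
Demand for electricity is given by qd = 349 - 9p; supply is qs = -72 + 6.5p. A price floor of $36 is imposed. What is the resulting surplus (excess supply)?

Equilibrium price would be p* = 842/31, so the floor at 36 binds.
At p = 36: qd = 25, qs = 162.
Surplus = 162 − 25 = 137.

Surplus = 137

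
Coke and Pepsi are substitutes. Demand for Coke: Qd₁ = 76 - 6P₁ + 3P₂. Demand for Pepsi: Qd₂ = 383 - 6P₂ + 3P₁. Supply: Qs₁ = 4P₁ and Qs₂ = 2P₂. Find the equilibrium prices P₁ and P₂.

P₁ = 1757/71, P₂ = 4058/71

Market 1: 76 - 6P₁ + 3P₂ = 4P₁ → 10P₁ - 3P₂ = 76.
Market 2: 8P₂ - 3P₁ = 383.
Eliminating P₂: 8×(1) + 3×(2) gives 71P₁ = 1757, so P₁ = 1757/71.
Back-substitute into (2): P₂ = (383 + 3×1757/71) / 8 = 4058/71.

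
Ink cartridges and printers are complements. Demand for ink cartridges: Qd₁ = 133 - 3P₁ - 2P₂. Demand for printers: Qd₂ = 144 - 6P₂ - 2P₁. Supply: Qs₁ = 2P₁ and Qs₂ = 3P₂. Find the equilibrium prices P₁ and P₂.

Market 1: 133 - 3P₁ - 2P₂ = 2P₁ → 5P₁ + 2P₂ = 133.
Market 2: 9P₂ + 2P₁ = 144.
Eliminating P₂: 9×(1) − 2×(2) gives 41P₁ = 909, so P₁ = 909/41.
Back-substitute into (2): P₂ = (144 − 2×909/41) / 9 = 454/41.

P₁ = 909/41, P₂ = 454/41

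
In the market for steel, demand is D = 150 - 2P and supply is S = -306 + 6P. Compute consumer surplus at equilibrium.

Equilibrium: 150 - 2P = -306 + 6P gives P* = 57, Q* = 36.
Demand choke price (D = 0): P = 75.
CS = ½(75 − 57)(36) = 324.

Consumer surplus = 324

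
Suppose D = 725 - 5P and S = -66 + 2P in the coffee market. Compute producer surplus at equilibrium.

Producer surplus = 6400

Equilibrium: 725 - 5P = -66 + 2P gives P* = 113, Q* = 160.
Supply starts at P = 33 (where S = 0).
PS = ½(113 − 33)(160) = 6400.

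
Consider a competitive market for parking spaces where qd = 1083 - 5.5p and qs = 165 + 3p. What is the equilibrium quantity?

Set qd = qs: 1083 - 5.5p = 165 + 3p.
918 = 8.5p, so p* = 108.
q* = 1083 − 5.5(108) = 489.

q* = 489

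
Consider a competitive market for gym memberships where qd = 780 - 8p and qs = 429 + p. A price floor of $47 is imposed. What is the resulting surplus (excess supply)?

Equilibrium price would be p* = 39, so the floor at 47 binds.
At p = 47: qd = 404, qs = 476.
Surplus = 476 − 404 = 72.

Surplus = 72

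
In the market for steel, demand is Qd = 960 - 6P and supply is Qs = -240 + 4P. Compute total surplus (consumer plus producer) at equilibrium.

Equilibrium: 960 - 6P = -240 + 4P gives P* = 120, Q* = 240.
Demand choke price: P = 160; supply starts at P = 60.
CS = ½(160 − 120)(240) = 4800; PS = ½(120 − 60)(240) = 7200.

Total surplus = 12000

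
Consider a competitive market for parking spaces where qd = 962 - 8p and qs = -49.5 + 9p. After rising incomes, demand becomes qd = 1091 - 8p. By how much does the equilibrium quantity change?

Original equilibrium: p* = 59.5, q* = 486.
New equilibrium: 1091 - 8p = -49.5 + 9p, so 1140.5 = 17p and p' = 2281/34; q' = 1091 − 8(2281/34) = 9423/17.
Change in quantity: 9423/17 − 486 = 1161/17.

Δq = 1161/17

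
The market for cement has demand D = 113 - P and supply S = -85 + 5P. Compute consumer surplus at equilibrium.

Equilibrium: 113 - P = -85 + 5P gives P* = 33, Q* = 80.
Demand choke price (D = 0): P = 113.
CS = ½(113 − 33)(80) = 3200.

Consumer surplus = 3200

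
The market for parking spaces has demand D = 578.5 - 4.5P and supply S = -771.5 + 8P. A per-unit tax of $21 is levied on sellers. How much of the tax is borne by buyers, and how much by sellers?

Pre-tax equilibrium: P* = 108, Q* = 92.5.
Tax on sellers shifts supply to S = -771.5 + 8(P − 21) = -939.5 + 8P.
578.5 - 4.5P = -939.5 + 8P gives buyer price Pb = 121.44; sellers receive Ps = 121.44 − 21 = 100.44.
New quantity: Q = 578.5 − 4.5(121.44) = 32.02.
Buyer burden = 121.44 − 108 = 13.44; seller burden = 108 − 100.44 = 7.56.

Buyers bear $13.44, sellers bear $7.56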